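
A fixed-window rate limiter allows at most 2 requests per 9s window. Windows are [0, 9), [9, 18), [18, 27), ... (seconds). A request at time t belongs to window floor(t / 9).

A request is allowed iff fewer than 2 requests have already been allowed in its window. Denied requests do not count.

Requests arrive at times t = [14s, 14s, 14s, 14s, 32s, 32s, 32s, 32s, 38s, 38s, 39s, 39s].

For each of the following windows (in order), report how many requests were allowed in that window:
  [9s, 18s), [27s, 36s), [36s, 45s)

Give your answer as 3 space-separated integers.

Answer: 2 2 2

Derivation:
Processing requests:
  req#1 t=14s (window 1): ALLOW
  req#2 t=14s (window 1): ALLOW
  req#3 t=14s (window 1): DENY
  req#4 t=14s (window 1): DENY
  req#5 t=32s (window 3): ALLOW
  req#6 t=32s (window 3): ALLOW
  req#7 t=32s (window 3): DENY
  req#8 t=32s (window 3): DENY
  req#9 t=38s (window 4): ALLOW
  req#10 t=38s (window 4): ALLOW
  req#11 t=39s (window 4): DENY
  req#12 t=39s (window 4): DENY

Allowed counts by window: 2 2 2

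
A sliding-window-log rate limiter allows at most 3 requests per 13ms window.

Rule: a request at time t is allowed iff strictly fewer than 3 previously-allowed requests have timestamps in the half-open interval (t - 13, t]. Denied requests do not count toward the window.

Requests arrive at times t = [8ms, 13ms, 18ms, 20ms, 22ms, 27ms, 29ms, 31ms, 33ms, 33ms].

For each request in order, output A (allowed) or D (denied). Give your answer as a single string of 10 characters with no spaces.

Answer: AAADAADADD

Derivation:
Tracking allowed requests in the window:
  req#1 t=8ms: ALLOW
  req#2 t=13ms: ALLOW
  req#3 t=18ms: ALLOW
  req#4 t=20ms: DENY
  req#5 t=22ms: ALLOW
  req#6 t=27ms: ALLOW
  req#7 t=29ms: DENY
  req#8 t=31ms: ALLOW
  req#9 t=33ms: DENY
  req#10 t=33ms: DENY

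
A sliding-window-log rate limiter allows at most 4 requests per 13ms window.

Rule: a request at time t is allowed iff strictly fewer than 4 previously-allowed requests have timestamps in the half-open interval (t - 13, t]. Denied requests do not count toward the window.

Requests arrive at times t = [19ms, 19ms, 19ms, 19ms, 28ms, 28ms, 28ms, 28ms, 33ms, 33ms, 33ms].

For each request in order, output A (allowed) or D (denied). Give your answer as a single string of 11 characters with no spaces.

Answer: AAAADDDDAAA

Derivation:
Tracking allowed requests in the window:
  req#1 t=19ms: ALLOW
  req#2 t=19ms: ALLOW
  req#3 t=19ms: ALLOW
  req#4 t=19ms: ALLOW
  req#5 t=28ms: DENY
  req#6 t=28ms: DENY
  req#7 t=28ms: DENY
  req#8 t=28ms: DENY
  req#9 t=33ms: ALLOW
  req#10 t=33ms: ALLOW
  req#11 t=33ms: ALLOW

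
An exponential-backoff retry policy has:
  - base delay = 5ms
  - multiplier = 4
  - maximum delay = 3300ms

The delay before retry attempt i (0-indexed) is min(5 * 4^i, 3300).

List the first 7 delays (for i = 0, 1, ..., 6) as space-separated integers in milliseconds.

Answer: 5 20 80 320 1280 3300 3300

Derivation:
Computing each delay:
  i=0: min(5*4^0, 3300) = 5
  i=1: min(5*4^1, 3300) = 20
  i=2: min(5*4^2, 3300) = 80
  i=3: min(5*4^3, 3300) = 320
  i=4: min(5*4^4, 3300) = 1280
  i=5: min(5*4^5, 3300) = 3300
  i=6: min(5*4^6, 3300) = 3300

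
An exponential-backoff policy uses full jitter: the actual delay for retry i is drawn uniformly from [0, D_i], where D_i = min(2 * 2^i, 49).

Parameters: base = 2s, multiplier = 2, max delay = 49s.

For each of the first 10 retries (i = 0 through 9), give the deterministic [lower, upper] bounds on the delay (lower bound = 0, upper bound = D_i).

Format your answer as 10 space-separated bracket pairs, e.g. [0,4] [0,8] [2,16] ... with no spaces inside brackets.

Computing bounds per retry:
  i=0: D_i=min(2*2^0,49)=2, bounds=[0,2]
  i=1: D_i=min(2*2^1,49)=4, bounds=[0,4]
  i=2: D_i=min(2*2^2,49)=8, bounds=[0,8]
  i=3: D_i=min(2*2^3,49)=16, bounds=[0,16]
  i=4: D_i=min(2*2^4,49)=32, bounds=[0,32]
  i=5: D_i=min(2*2^5,49)=49, bounds=[0,49]
  i=6: D_i=min(2*2^6,49)=49, bounds=[0,49]
  i=7: D_i=min(2*2^7,49)=49, bounds=[0,49]
  i=8: D_i=min(2*2^8,49)=49, bounds=[0,49]
  i=9: D_i=min(2*2^9,49)=49, bounds=[0,49]

Answer: [0,2] [0,4] [0,8] [0,16] [0,32] [0,49] [0,49] [0,49] [0,49] [0,49]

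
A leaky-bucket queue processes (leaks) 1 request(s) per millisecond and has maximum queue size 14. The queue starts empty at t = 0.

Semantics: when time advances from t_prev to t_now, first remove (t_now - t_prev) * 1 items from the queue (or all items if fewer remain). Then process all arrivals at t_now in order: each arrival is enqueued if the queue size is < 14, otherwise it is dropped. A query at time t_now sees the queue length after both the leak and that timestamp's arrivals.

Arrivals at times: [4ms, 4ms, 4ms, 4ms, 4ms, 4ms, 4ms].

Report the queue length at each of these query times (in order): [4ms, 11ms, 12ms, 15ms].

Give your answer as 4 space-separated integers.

Answer: 7 0 0 0

Derivation:
Queue lengths at query times:
  query t=4ms: backlog = 7
  query t=11ms: backlog = 0
  query t=12ms: backlog = 0
  query t=15ms: backlog = 0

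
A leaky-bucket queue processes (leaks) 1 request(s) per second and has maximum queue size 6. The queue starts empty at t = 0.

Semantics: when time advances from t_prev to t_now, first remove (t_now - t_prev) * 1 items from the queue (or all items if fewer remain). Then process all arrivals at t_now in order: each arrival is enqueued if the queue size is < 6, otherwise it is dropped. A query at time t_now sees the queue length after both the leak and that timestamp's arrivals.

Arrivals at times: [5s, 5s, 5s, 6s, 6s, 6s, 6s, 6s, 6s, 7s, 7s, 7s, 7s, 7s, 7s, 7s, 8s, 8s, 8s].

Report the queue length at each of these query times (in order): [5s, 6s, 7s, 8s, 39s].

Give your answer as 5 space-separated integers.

Answer: 3 6 6 6 0

Derivation:
Queue lengths at query times:
  query t=5s: backlog = 3
  query t=6s: backlog = 6
  query t=7s: backlog = 6
  query t=8s: backlog = 6
  query t=39s: backlog = 0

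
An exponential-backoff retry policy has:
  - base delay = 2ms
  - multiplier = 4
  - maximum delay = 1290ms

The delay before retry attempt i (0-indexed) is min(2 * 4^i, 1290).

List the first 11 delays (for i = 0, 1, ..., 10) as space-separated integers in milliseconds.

Answer: 2 8 32 128 512 1290 1290 1290 1290 1290 1290

Derivation:
Computing each delay:
  i=0: min(2*4^0, 1290) = 2
  i=1: min(2*4^1, 1290) = 8
  i=2: min(2*4^2, 1290) = 32
  i=3: min(2*4^3, 1290) = 128
  i=4: min(2*4^4, 1290) = 512
  i=5: min(2*4^5, 1290) = 1290
  i=6: min(2*4^6, 1290) = 1290
  i=7: min(2*4^7, 1290) = 1290
  i=8: min(2*4^8, 1290) = 1290
  i=9: min(2*4^9, 1290) = 1290
  i=10: min(2*4^10, 1290) = 1290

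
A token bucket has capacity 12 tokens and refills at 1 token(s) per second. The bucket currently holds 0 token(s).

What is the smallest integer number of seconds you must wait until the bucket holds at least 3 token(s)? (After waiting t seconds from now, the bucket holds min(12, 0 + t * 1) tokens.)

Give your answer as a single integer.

Need 0 + t * 1 >= 3, so t >= 3/1.
Smallest integer t = ceil(3/1) = 3.

Answer: 3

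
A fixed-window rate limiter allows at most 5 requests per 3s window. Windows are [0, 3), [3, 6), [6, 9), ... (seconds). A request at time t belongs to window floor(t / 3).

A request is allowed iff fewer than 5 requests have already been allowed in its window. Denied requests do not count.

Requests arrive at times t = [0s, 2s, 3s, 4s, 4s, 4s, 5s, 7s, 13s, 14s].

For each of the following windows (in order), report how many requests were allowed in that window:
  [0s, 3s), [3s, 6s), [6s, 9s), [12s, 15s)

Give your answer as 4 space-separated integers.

Processing requests:
  req#1 t=0s (window 0): ALLOW
  req#2 t=2s (window 0): ALLOW
  req#3 t=3s (window 1): ALLOW
  req#4 t=4s (window 1): ALLOW
  req#5 t=4s (window 1): ALLOW
  req#6 t=4s (window 1): ALLOW
  req#7 t=5s (window 1): ALLOW
  req#8 t=7s (window 2): ALLOW
  req#9 t=13s (window 4): ALLOW
  req#10 t=14s (window 4): ALLOW

Allowed counts by window: 2 5 1 2

Answer: 2 5 1 2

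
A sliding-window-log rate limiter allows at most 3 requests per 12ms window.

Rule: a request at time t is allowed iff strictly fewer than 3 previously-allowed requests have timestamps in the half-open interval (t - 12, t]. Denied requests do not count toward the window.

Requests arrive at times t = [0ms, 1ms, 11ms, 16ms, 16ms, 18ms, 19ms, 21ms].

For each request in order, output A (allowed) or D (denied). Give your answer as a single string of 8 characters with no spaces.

Answer: AAAAADDD

Derivation:
Tracking allowed requests in the window:
  req#1 t=0ms: ALLOW
  req#2 t=1ms: ALLOW
  req#3 t=11ms: ALLOW
  req#4 t=16ms: ALLOW
  req#5 t=16ms: ALLOW
  req#6 t=18ms: DENY
  req#7 t=19ms: DENY
  req#8 t=21ms: DENY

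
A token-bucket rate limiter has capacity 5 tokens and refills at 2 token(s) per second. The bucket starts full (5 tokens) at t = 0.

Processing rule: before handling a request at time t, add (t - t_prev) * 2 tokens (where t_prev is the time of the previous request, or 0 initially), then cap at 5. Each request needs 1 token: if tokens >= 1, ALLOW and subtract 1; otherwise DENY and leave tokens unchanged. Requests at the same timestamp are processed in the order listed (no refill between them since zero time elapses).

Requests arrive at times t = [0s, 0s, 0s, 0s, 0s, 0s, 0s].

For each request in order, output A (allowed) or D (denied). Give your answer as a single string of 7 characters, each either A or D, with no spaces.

Simulating step by step:
  req#1 t=0s: ALLOW
  req#2 t=0s: ALLOW
  req#3 t=0s: ALLOW
  req#4 t=0s: ALLOW
  req#5 t=0s: ALLOW
  req#6 t=0s: DENY
  req#7 t=0s: DENY

Answer: AAAAADD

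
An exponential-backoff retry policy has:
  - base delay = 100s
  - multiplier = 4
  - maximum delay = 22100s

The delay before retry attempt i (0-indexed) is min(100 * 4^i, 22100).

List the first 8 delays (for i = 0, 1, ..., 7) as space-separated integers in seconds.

Computing each delay:
  i=0: min(100*4^0, 22100) = 100
  i=1: min(100*4^1, 22100) = 400
  i=2: min(100*4^2, 22100) = 1600
  i=3: min(100*4^3, 22100) = 6400
  i=4: min(100*4^4, 22100) = 22100
  i=5: min(100*4^5, 22100) = 22100
  i=6: min(100*4^6, 22100) = 22100
  i=7: min(100*4^7, 22100) = 22100

Answer: 100 400 1600 6400 22100 22100 22100 22100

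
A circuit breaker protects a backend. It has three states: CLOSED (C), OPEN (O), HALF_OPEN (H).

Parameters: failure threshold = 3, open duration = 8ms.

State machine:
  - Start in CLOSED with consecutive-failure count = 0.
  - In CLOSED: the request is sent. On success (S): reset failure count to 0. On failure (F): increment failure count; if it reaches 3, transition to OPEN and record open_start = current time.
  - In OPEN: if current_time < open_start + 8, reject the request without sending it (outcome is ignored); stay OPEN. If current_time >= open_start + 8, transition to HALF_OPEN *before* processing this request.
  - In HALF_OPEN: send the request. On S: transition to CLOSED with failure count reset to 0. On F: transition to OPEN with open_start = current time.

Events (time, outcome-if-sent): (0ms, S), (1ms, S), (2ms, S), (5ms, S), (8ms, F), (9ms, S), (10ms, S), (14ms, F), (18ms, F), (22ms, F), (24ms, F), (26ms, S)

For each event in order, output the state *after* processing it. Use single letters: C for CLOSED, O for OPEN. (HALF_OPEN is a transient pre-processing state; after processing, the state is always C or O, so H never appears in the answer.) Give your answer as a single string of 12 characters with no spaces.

State after each event:
  event#1 t=0ms outcome=S: state=CLOSED
  event#2 t=1ms outcome=S: state=CLOSED
  event#3 t=2ms outcome=S: state=CLOSED
  event#4 t=5ms outcome=S: state=CLOSED
  event#5 t=8ms outcome=F: state=CLOSED
  event#6 t=9ms outcome=S: state=CLOSED
  event#7 t=10ms outcome=S: state=CLOSED
  event#8 t=14ms outcome=F: state=CLOSED
  event#9 t=18ms outcome=F: state=CLOSED
  event#10 t=22ms outcome=F: state=OPEN
  event#11 t=24ms outcome=F: state=OPEN
  event#12 t=26ms outcome=S: state=OPEN

Answer: CCCCCCCCCOOO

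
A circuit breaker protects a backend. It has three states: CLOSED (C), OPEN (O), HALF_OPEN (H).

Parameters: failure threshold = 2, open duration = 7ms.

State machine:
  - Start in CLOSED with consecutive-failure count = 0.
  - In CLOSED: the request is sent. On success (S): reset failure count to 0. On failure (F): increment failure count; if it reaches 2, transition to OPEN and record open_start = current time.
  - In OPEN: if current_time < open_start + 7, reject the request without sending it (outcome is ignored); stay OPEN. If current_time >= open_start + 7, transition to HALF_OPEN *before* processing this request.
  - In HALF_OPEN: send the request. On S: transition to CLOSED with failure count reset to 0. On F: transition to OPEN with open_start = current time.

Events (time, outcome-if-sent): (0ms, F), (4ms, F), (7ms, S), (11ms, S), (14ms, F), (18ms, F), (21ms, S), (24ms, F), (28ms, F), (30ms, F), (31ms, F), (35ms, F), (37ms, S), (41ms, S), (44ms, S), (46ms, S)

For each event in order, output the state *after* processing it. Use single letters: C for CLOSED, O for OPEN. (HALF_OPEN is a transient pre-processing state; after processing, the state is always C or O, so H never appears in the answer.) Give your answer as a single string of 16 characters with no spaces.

State after each event:
  event#1 t=0ms outcome=F: state=CLOSED
  event#2 t=4ms outcome=F: state=OPEN
  event#3 t=7ms outcome=S: state=OPEN
  event#4 t=11ms outcome=S: state=CLOSED
  event#5 t=14ms outcome=F: state=CLOSED
  event#6 t=18ms outcome=F: state=OPEN
  event#7 t=21ms outcome=S: state=OPEN
  event#8 t=24ms outcome=F: state=OPEN
  event#9 t=28ms outcome=F: state=OPEN
  event#10 t=30ms outcome=F: state=OPEN
  event#11 t=31ms outcome=F: state=OPEN
  event#12 t=35ms outcome=F: state=OPEN
  event#13 t=37ms outcome=S: state=OPEN
  event#14 t=41ms outcome=S: state=OPEN
  event#15 t=44ms outcome=S: state=CLOSED
  event#16 t=46ms outcome=S: state=CLOSED

Answer: COOCCOOOOOOOOOCC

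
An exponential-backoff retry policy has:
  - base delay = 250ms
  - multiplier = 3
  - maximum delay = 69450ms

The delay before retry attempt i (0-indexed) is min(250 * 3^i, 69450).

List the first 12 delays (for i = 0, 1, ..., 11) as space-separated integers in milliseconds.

Answer: 250 750 2250 6750 20250 60750 69450 69450 69450 69450 69450 69450

Derivation:
Computing each delay:
  i=0: min(250*3^0, 69450) = 250
  i=1: min(250*3^1, 69450) = 750
  i=2: min(250*3^2, 69450) = 2250
  i=3: min(250*3^3, 69450) = 6750
  i=4: min(250*3^4, 69450) = 20250
  i=5: min(250*3^5, 69450) = 60750
  i=6: min(250*3^6, 69450) = 69450
  i=7: min(250*3^7, 69450) = 69450
  i=8: min(250*3^8, 69450) = 69450
  i=9: min(250*3^9, 69450) = 69450
  i=10: min(250*3^10, 69450) = 69450
  i=11: min(250*3^11, 69450) = 69450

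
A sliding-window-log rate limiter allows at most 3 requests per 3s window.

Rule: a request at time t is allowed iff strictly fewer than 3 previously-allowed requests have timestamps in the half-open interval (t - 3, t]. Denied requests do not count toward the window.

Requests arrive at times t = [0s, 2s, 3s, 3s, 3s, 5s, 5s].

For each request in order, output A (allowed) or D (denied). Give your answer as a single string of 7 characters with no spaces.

Tracking allowed requests in the window:
  req#1 t=0s: ALLOW
  req#2 t=2s: ALLOW
  req#3 t=3s: ALLOW
  req#4 t=3s: ALLOW
  req#5 t=3s: DENY
  req#6 t=5s: ALLOW
  req#7 t=5s: DENY

Answer: AAAADAD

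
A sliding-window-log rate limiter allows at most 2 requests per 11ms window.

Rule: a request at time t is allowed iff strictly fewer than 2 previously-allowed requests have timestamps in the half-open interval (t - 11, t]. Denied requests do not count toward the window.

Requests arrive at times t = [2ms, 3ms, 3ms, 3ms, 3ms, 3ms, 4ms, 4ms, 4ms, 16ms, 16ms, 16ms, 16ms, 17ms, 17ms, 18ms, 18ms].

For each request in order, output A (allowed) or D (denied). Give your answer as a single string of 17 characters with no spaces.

Answer: AADDDDDDDAADDDDDD

Derivation:
Tracking allowed requests in the window:
  req#1 t=2ms: ALLOW
  req#2 t=3ms: ALLOW
  req#3 t=3ms: DENY
  req#4 t=3ms: DENY
  req#5 t=3ms: DENY
  req#6 t=3ms: DENY
  req#7 t=4ms: DENY
  req#8 t=4ms: DENY
  req#9 t=4ms: DENY
  req#10 t=16ms: ALLOW
  req#11 t=16ms: ALLOW
  req#12 t=16ms: DENY
  req#13 t=16ms: DENY
  req#14 t=17ms: DENY
  req#15 t=17ms: DENY
  req#16 t=18ms: DENY
  req#17 t=18ms: DENY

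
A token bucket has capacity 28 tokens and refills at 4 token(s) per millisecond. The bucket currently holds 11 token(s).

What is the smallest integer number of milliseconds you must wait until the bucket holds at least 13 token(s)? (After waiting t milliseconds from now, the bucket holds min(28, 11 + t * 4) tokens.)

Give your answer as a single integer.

Need 11 + t * 4 >= 13, so t >= 2/4.
Smallest integer t = ceil(2/4) = 1.

Answer: 1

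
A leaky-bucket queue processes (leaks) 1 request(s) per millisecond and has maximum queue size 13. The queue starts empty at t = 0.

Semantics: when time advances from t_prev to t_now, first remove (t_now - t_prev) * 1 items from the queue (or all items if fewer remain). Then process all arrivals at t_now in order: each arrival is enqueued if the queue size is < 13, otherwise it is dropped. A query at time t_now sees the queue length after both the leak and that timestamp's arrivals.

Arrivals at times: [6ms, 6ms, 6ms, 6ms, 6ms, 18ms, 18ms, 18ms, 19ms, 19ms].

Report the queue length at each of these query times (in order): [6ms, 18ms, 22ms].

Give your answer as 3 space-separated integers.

Answer: 5 3 1

Derivation:
Queue lengths at query times:
  query t=6ms: backlog = 5
  query t=18ms: backlog = 3
  query t=22ms: backlog = 1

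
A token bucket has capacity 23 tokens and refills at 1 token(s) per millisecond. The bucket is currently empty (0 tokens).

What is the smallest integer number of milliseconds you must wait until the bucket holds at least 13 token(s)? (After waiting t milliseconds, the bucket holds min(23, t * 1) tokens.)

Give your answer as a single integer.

Need t * 1 >= 13, so t >= 13/1.
Smallest integer t = ceil(13/1) = 13.

Answer: 13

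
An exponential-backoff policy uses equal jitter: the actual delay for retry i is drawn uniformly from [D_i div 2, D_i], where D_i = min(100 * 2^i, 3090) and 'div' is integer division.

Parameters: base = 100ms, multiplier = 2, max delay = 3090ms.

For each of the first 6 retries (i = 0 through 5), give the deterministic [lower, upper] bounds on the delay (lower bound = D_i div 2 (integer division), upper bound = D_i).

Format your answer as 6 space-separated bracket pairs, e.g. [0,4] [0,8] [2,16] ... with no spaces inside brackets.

Computing bounds per retry:
  i=0: D_i=min(100*2^0,3090)=100, bounds=[50,100]
  i=1: D_i=min(100*2^1,3090)=200, bounds=[100,200]
  i=2: D_i=min(100*2^2,3090)=400, bounds=[200,400]
  i=3: D_i=min(100*2^3,3090)=800, bounds=[400,800]
  i=4: D_i=min(100*2^4,3090)=1600, bounds=[800,1600]
  i=5: D_i=min(100*2^5,3090)=3090, bounds=[1545,3090]

Answer: [50,100] [100,200] [200,400] [400,800] [800,1600] [1545,3090]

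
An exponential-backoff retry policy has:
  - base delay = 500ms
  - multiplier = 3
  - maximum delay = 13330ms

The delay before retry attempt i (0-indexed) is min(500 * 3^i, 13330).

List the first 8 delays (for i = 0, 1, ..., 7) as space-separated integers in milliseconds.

Answer: 500 1500 4500 13330 13330 13330 13330 13330

Derivation:
Computing each delay:
  i=0: min(500*3^0, 13330) = 500
  i=1: min(500*3^1, 13330) = 1500
  i=2: min(500*3^2, 13330) = 4500
  i=3: min(500*3^3, 13330) = 13330
  i=4: min(500*3^4, 13330) = 13330
  i=5: min(500*3^5, 13330) = 13330
  i=6: min(500*3^6, 13330) = 13330
  i=7: min(500*3^7, 13330) = 13330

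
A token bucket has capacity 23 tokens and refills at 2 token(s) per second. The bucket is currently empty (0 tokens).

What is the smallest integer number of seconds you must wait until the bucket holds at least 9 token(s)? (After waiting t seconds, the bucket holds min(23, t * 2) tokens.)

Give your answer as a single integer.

Need t * 2 >= 9, so t >= 9/2.
Smallest integer t = ceil(9/2) = 5.

Answer: 5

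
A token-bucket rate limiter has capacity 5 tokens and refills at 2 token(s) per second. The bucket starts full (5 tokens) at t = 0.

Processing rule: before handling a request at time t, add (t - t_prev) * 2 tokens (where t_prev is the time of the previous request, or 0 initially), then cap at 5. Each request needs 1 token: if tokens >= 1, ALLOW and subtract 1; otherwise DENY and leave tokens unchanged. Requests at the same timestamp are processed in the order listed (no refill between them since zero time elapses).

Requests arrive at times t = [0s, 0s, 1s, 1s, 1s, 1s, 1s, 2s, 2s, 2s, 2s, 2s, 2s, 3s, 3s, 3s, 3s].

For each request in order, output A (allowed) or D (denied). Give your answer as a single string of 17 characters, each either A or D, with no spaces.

Simulating step by step:
  req#1 t=0s: ALLOW
  req#2 t=0s: ALLOW
  req#3 t=1s: ALLOW
  req#4 t=1s: ALLOW
  req#5 t=1s: ALLOW
  req#6 t=1s: ALLOW
  req#7 t=1s: ALLOW
  req#8 t=2s: ALLOW
  req#9 t=2s: ALLOW
  req#10 t=2s: DENY
  req#11 t=2s: DENY
  req#12 t=2s: DENY
  req#13 t=2s: DENY
  req#14 t=3s: ALLOW
  req#15 t=3s: ALLOW
  req#16 t=3s: DENY
  req#17 t=3s: DENY

Answer: AAAAAAAAADDDDAADD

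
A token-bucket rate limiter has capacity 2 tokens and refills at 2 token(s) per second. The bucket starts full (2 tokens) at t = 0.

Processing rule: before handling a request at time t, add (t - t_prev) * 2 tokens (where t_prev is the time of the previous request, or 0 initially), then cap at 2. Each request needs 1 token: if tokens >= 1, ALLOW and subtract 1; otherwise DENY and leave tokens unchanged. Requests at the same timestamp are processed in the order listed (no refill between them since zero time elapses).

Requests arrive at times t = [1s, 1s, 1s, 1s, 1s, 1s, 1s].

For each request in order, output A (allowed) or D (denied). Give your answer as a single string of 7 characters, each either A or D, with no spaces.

Simulating step by step:
  req#1 t=1s: ALLOW
  req#2 t=1s: ALLOW
  req#3 t=1s: DENY
  req#4 t=1s: DENY
  req#5 t=1s: DENY
  req#6 t=1s: DENY
  req#7 t=1s: DENY

Answer: AADDDDD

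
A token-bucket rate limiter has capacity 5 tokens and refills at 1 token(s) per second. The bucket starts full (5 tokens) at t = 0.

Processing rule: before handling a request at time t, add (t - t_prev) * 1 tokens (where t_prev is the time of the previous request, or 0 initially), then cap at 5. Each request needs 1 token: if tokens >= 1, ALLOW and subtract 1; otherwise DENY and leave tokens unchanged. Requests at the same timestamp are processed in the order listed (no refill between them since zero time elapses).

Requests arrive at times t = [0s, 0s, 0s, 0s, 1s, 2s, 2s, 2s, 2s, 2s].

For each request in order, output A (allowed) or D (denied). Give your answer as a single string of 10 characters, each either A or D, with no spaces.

Simulating step by step:
  req#1 t=0s: ALLOW
  req#2 t=0s: ALLOW
  req#3 t=0s: ALLOW
  req#4 t=0s: ALLOW
  req#5 t=1s: ALLOW
  req#6 t=2s: ALLOW
  req#7 t=2s: ALLOW
  req#8 t=2s: DENY
  req#9 t=2s: DENY
  req#10 t=2s: DENY

Answer: AAAAAAADDD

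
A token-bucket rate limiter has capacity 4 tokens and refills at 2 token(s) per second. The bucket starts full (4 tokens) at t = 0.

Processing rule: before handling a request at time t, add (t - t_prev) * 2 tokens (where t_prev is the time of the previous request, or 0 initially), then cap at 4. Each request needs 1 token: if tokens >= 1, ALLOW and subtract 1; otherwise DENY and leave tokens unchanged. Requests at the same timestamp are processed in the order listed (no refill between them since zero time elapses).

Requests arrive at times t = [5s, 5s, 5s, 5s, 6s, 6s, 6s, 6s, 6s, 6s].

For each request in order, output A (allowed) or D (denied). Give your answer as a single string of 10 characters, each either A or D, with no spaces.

Simulating step by step:
  req#1 t=5s: ALLOW
  req#2 t=5s: ALLOW
  req#3 t=5s: ALLOW
  req#4 t=5s: ALLOW
  req#5 t=6s: ALLOW
  req#6 t=6s: ALLOW
  req#7 t=6s: DENY
  req#8 t=6s: DENY
  req#9 t=6s: DENY
  req#10 t=6s: DENY

Answer: AAAAAADDDD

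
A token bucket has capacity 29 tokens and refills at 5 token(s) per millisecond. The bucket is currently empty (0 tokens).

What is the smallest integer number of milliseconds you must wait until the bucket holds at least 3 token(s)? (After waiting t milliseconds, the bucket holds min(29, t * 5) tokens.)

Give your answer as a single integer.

Answer: 1

Derivation:
Need t * 5 >= 3, so t >= 3/5.
Smallest integer t = ceil(3/5) = 1.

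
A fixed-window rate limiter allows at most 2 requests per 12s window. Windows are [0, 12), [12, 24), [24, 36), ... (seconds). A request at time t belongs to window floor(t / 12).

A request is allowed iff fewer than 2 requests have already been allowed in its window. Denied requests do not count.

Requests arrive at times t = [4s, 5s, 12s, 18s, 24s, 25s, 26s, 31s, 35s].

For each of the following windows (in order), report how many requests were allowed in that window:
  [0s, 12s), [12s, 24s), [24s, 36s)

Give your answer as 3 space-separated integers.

Answer: 2 2 2

Derivation:
Processing requests:
  req#1 t=4s (window 0): ALLOW
  req#2 t=5s (window 0): ALLOW
  req#3 t=12s (window 1): ALLOW
  req#4 t=18s (window 1): ALLOW
  req#5 t=24s (window 2): ALLOW
  req#6 t=25s (window 2): ALLOW
  req#7 t=26s (window 2): DENY
  req#8 t=31s (window 2): DENY
  req#9 t=35s (window 2): DENY

Allowed counts by window: 2 2 2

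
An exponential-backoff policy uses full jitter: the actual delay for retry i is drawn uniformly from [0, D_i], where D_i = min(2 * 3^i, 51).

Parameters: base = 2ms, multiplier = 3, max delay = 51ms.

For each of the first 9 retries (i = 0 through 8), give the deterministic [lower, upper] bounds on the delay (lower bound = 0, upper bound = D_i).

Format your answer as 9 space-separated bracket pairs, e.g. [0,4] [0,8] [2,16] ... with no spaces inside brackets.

Computing bounds per retry:
  i=0: D_i=min(2*3^0,51)=2, bounds=[0,2]
  i=1: D_i=min(2*3^1,51)=6, bounds=[0,6]
  i=2: D_i=min(2*3^2,51)=18, bounds=[0,18]
  i=3: D_i=min(2*3^3,51)=51, bounds=[0,51]
  i=4: D_i=min(2*3^4,51)=51, bounds=[0,51]
  i=5: D_i=min(2*3^5,51)=51, bounds=[0,51]
  i=6: D_i=min(2*3^6,51)=51, bounds=[0,51]
  i=7: D_i=min(2*3^7,51)=51, bounds=[0,51]
  i=8: D_i=min(2*3^8,51)=51, bounds=[0,51]

Answer: [0,2] [0,6] [0,18] [0,51] [0,51] [0,51] [0,51] [0,51] [0,51]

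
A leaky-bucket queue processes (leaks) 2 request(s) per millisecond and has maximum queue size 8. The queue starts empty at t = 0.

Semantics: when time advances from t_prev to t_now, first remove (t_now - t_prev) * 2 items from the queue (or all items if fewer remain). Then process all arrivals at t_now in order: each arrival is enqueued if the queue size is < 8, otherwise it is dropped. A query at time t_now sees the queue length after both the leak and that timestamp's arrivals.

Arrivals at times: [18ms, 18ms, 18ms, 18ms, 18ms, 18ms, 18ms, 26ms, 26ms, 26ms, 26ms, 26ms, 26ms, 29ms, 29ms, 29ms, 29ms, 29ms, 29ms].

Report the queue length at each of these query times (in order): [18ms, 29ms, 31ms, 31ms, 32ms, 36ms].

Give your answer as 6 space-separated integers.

Answer: 7 6 2 2 0 0

Derivation:
Queue lengths at query times:
  query t=18ms: backlog = 7
  query t=29ms: backlog = 6
  query t=31ms: backlog = 2
  query t=31ms: backlog = 2
  query t=32ms: backlog = 0
  query t=36ms: backlog = 0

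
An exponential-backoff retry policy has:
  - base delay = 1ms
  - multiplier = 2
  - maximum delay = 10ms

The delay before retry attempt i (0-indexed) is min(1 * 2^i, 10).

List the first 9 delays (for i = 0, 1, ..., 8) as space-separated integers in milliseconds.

Answer: 1 2 4 8 10 10 10 10 10

Derivation:
Computing each delay:
  i=0: min(1*2^0, 10) = 1
  i=1: min(1*2^1, 10) = 2
  i=2: min(1*2^2, 10) = 4
  i=3: min(1*2^3, 10) = 8
  i=4: min(1*2^4, 10) = 10
  i=5: min(1*2^5, 10) = 10
  i=6: min(1*2^6, 10) = 10
  i=7: min(1*2^7, 10) = 10
  i=8: min(1*2^8, 10) = 10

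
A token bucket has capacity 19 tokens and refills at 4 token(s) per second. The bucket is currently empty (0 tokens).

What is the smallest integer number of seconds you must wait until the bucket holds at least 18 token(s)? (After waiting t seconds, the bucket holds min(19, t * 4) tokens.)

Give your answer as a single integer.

Answer: 5

Derivation:
Need t * 4 >= 18, so t >= 18/4.
Smallest integer t = ceil(18/4) = 5.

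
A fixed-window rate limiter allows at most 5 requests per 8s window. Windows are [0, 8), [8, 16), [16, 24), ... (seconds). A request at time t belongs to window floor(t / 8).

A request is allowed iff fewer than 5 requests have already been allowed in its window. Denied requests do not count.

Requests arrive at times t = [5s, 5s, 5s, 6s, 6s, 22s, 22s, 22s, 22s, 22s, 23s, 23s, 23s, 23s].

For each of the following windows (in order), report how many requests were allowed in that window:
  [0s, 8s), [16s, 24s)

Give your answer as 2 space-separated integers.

Processing requests:
  req#1 t=5s (window 0): ALLOW
  req#2 t=5s (window 0): ALLOW
  req#3 t=5s (window 0): ALLOW
  req#4 t=6s (window 0): ALLOW
  req#5 t=6s (window 0): ALLOW
  req#6 t=22s (window 2): ALLOW
  req#7 t=22s (window 2): ALLOW
  req#8 t=22s (window 2): ALLOW
  req#9 t=22s (window 2): ALLOW
  req#10 t=22s (window 2): ALLOW
  req#11 t=23s (window 2): DENY
  req#12 t=23s (window 2): DENY
  req#13 t=23s (window 2): DENY
  req#14 t=23s (window 2): DENY

Allowed counts by window: 5 5

Answer: 5 5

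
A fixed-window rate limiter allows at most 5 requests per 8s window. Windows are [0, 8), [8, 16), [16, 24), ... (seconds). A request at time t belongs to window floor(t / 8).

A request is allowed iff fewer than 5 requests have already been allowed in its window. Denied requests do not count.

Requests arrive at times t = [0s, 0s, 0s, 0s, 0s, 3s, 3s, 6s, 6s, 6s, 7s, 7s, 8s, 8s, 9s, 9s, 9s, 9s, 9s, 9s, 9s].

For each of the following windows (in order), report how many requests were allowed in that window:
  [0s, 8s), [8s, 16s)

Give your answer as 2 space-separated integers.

Answer: 5 5

Derivation:
Processing requests:
  req#1 t=0s (window 0): ALLOW
  req#2 t=0s (window 0): ALLOW
  req#3 t=0s (window 0): ALLOW
  req#4 t=0s (window 0): ALLOW
  req#5 t=0s (window 0): ALLOW
  req#6 t=3s (window 0): DENY
  req#7 t=3s (window 0): DENY
  req#8 t=6s (window 0): DENY
  req#9 t=6s (window 0): DENY
  req#10 t=6s (window 0): DENY
  req#11 t=7s (window 0): DENY
  req#12 t=7s (window 0): DENY
  req#13 t=8s (window 1): ALLOW
  req#14 t=8s (window 1): ALLOW
  req#15 t=9s (window 1): ALLOW
  req#16 t=9s (window 1): ALLOW
  req#17 t=9s (window 1): ALLOW
  req#18 t=9s (window 1): DENY
  req#19 t=9s (window 1): DENY
  req#20 t=9s (window 1): DENY
  req#21 t=9s (window 1): DENY

Allowed counts by window: 5 5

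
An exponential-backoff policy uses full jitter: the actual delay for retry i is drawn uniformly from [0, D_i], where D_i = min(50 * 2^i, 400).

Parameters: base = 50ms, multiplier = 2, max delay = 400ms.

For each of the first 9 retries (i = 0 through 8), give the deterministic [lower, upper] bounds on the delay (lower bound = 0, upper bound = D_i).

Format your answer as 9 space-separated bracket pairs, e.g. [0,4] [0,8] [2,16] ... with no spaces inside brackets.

Computing bounds per retry:
  i=0: D_i=min(50*2^0,400)=50, bounds=[0,50]
  i=1: D_i=min(50*2^1,400)=100, bounds=[0,100]
  i=2: D_i=min(50*2^2,400)=200, bounds=[0,200]
  i=3: D_i=min(50*2^3,400)=400, bounds=[0,400]
  i=4: D_i=min(50*2^4,400)=400, bounds=[0,400]
  i=5: D_i=min(50*2^5,400)=400, bounds=[0,400]
  i=6: D_i=min(50*2^6,400)=400, bounds=[0,400]
  i=7: D_i=min(50*2^7,400)=400, bounds=[0,400]
  i=8: D_i=min(50*2^8,400)=400, bounds=[0,400]

Answer: [0,50] [0,100] [0,200] [0,400] [0,400] [0,400] [0,400] [0,400] [0,400]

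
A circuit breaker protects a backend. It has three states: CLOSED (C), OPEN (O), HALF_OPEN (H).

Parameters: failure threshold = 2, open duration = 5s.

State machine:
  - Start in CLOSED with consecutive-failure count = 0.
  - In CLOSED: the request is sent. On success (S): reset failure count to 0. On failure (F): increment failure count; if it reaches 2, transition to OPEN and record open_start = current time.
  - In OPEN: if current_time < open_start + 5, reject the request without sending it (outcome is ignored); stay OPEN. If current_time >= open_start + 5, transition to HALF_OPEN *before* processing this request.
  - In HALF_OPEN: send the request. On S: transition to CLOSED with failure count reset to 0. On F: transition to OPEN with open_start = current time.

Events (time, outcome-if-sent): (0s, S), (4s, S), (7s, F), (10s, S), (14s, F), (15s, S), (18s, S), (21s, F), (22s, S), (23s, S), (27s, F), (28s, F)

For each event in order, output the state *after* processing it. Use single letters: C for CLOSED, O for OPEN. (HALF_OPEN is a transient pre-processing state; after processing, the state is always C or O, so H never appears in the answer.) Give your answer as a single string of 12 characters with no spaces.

Answer: CCCCCCCCCCCO

Derivation:
State after each event:
  event#1 t=0s outcome=S: state=CLOSED
  event#2 t=4s outcome=S: state=CLOSED
  event#3 t=7s outcome=F: state=CLOSED
  event#4 t=10s outcome=S: state=CLOSED
  event#5 t=14s outcome=F: state=CLOSED
  event#6 t=15s outcome=S: state=CLOSED
  event#7 t=18s outcome=S: state=CLOSED
  event#8 t=21s outcome=F: state=CLOSED
  event#9 t=22s outcome=S: state=CLOSED
  event#10 t=23s outcome=S: state=CLOSED
  event#11 t=27s outcome=F: state=CLOSED
  event#12 t=28s outcome=F: state=OPEN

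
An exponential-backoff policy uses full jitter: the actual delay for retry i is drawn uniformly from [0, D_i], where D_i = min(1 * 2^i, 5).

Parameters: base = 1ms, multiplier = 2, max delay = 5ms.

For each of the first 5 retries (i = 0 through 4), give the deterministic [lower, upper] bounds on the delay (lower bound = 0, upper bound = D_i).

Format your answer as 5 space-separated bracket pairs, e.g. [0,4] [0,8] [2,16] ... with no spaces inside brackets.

Answer: [0,1] [0,2] [0,4] [0,5] [0,5]

Derivation:
Computing bounds per retry:
  i=0: D_i=min(1*2^0,5)=1, bounds=[0,1]
  i=1: D_i=min(1*2^1,5)=2, bounds=[0,2]
  i=2: D_i=min(1*2^2,5)=4, bounds=[0,4]
  i=3: D_i=min(1*2^3,5)=5, bounds=[0,5]
  i=4: D_i=min(1*2^4,5)=5, bounds=[0,5]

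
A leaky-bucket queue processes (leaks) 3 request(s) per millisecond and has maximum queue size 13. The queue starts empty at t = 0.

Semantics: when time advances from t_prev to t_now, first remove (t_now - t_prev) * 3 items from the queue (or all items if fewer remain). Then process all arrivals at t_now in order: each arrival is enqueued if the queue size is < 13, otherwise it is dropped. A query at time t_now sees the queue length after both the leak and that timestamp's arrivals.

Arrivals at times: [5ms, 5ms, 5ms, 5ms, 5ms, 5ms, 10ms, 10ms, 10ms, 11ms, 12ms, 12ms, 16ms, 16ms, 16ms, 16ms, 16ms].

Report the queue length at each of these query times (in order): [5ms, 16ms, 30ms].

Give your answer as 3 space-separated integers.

Queue lengths at query times:
  query t=5ms: backlog = 6
  query t=16ms: backlog = 5
  query t=30ms: backlog = 0

Answer: 6 5 0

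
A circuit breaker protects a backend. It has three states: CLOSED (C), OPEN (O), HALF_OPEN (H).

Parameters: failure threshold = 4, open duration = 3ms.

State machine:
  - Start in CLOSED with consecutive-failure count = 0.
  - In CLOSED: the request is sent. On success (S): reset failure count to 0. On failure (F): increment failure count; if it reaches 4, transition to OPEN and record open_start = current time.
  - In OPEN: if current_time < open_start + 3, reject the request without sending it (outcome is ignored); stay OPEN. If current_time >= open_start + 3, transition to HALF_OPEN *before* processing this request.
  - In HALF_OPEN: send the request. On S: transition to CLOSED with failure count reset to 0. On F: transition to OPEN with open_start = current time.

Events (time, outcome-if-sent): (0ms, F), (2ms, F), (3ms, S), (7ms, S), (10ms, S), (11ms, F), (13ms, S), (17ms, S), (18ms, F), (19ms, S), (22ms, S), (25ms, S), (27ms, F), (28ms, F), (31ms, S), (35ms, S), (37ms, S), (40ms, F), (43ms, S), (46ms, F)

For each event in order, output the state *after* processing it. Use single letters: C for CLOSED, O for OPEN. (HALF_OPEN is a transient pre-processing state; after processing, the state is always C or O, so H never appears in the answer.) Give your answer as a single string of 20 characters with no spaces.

State after each event:
  event#1 t=0ms outcome=F: state=CLOSED
  event#2 t=2ms outcome=F: state=CLOSED
  event#3 t=3ms outcome=S: state=CLOSED
  event#4 t=7ms outcome=S: state=CLOSED
  event#5 t=10ms outcome=S: state=CLOSED
  event#6 t=11ms outcome=F: state=CLOSED
  event#7 t=13ms outcome=S: state=CLOSED
  event#8 t=17ms outcome=S: state=CLOSED
  event#9 t=18ms outcome=F: state=CLOSED
  event#10 t=19ms outcome=S: state=CLOSED
  event#11 t=22ms outcome=S: state=CLOSED
  event#12 t=25ms outcome=S: state=CLOSED
  event#13 t=27ms outcome=F: state=CLOSED
  event#14 t=28ms outcome=F: state=CLOSED
  event#15 t=31ms outcome=S: state=CLOSED
  event#16 t=35ms outcome=S: state=CLOSED
  event#17 t=37ms outcome=S: state=CLOSED
  event#18 t=40ms outcome=F: state=CLOSED
  event#19 t=43ms outcome=S: state=CLOSED
  event#20 t=46ms outcome=F: state=CLOSED

Answer: CCCCCCCCCCCCCCCCCCCC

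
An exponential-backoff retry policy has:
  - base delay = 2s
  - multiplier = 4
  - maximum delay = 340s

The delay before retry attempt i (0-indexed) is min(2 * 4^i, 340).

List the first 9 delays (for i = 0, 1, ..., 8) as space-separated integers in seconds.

Answer: 2 8 32 128 340 340 340 340 340

Derivation:
Computing each delay:
  i=0: min(2*4^0, 340) = 2
  i=1: min(2*4^1, 340) = 8
  i=2: min(2*4^2, 340) = 32
  i=3: min(2*4^3, 340) = 128
  i=4: min(2*4^4, 340) = 340
  i=5: min(2*4^5, 340) = 340
  i=6: min(2*4^6, 340) = 340
  i=7: min(2*4^7, 340) = 340
  i=8: min(2*4^8, 340) = 340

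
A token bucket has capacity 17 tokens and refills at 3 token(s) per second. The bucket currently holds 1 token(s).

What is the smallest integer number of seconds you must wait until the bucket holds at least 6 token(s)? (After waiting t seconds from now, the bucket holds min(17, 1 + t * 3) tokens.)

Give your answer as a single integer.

Answer: 2

Derivation:
Need 1 + t * 3 >= 6, so t >= 5/3.
Smallest integer t = ceil(5/3) = 2.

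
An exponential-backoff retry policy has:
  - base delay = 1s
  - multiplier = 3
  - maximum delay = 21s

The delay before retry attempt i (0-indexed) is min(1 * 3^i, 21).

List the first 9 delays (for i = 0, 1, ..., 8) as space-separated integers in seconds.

Computing each delay:
  i=0: min(1*3^0, 21) = 1
  i=1: min(1*3^1, 21) = 3
  i=2: min(1*3^2, 21) = 9
  i=3: min(1*3^3, 21) = 21
  i=4: min(1*3^4, 21) = 21
  i=5: min(1*3^5, 21) = 21
  i=6: min(1*3^6, 21) = 21
  i=7: min(1*3^7, 21) = 21
  i=8: min(1*3^8, 21) = 21

Answer: 1 3 9 21 21 21 21 21 21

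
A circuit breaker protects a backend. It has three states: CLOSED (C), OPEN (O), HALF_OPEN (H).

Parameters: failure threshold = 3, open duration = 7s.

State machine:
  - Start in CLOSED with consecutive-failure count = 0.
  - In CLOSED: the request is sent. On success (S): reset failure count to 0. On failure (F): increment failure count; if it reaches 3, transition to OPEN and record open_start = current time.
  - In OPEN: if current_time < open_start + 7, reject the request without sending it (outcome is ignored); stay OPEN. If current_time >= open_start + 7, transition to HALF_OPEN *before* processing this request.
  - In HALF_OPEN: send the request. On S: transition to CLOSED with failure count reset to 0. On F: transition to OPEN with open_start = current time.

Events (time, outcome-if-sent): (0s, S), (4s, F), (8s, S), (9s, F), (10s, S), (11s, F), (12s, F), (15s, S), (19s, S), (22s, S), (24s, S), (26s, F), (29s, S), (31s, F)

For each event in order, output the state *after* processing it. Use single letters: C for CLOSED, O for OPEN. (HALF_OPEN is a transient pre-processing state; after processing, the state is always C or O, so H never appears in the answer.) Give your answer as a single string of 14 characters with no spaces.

State after each event:
  event#1 t=0s outcome=S: state=CLOSED
  event#2 t=4s outcome=F: state=CLOSED
  event#3 t=8s outcome=S: state=CLOSED
  event#4 t=9s outcome=F: state=CLOSED
  event#5 t=10s outcome=S: state=CLOSED
  event#6 t=11s outcome=F: state=CLOSED
  event#7 t=12s outcome=F: state=CLOSED
  event#8 t=15s outcome=S: state=CLOSED
  event#9 t=19s outcome=S: state=CLOSED
  event#10 t=22s outcome=S: state=CLOSED
  event#11 t=24s outcome=S: state=CLOSED
  event#12 t=26s outcome=F: state=CLOSED
  event#13 t=29s outcome=S: state=CLOSED
  event#14 t=31s outcome=F: state=CLOSED

Answer: CCCCCCCCCCCCCC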